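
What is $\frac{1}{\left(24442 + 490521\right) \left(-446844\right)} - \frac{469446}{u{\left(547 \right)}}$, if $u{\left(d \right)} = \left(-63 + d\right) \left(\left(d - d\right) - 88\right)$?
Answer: $\frac{13502917460070715}{1225095666934128} \approx 11.022$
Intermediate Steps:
$u{\left(d \right)} = 5544 - 88 d$ ($u{\left(d \right)} = \left(-63 + d\right) \left(0 - 88\right) = \left(-63 + d\right) \left(-88\right) = 5544 - 88 d$)
$\frac{1}{\left(24442 + 490521\right) \left(-446844\right)} - \frac{469446}{u{\left(547 \right)}} = \frac{1}{\left(24442 + 490521\right) \left(-446844\right)} - \frac{469446}{5544 - 48136} = \frac{1}{514963} \left(- \frac{1}{446844}\right) - \frac{469446}{5544 - 48136} = \frac{1}{514963} \left(- \frac{1}{446844}\right) - \frac{469446}{-42592} = - \frac{1}{230108126772} - - \frac{234723}{21296} = - \frac{1}{230108126772} + \frac{234723}{21296} = \frac{13502917460070715}{1225095666934128}$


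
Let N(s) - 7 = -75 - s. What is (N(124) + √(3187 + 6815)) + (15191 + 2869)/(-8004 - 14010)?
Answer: -707458/3669 + √10002 ≈ -92.810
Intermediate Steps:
N(s) = -68 - s (N(s) = 7 + (-75 - s) = -68 - s)
(N(124) + √(3187 + 6815)) + (15191 + 2869)/(-8004 - 14010) = ((-68 - 1*124) + √(3187 + 6815)) + (15191 + 2869)/(-8004 - 14010) = ((-68 - 124) + √10002) + 18060/(-22014) = (-192 + √10002) + 18060*(-1/22014) = (-192 + √10002) - 3010/3669 = -707458/3669 + √10002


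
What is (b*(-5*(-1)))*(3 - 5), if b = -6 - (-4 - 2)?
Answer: 0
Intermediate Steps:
b = 0 (b = -6 - 1*(-6) = -6 + 6 = 0)
(b*(-5*(-1)))*(3 - 5) = (0*(-5*(-1)))*(3 - 5) = (0*5)*(-2) = 0*(-2) = 0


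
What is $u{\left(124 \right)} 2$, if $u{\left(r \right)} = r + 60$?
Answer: $368$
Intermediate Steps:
$u{\left(r \right)} = 60 + r$
$u{\left(124 \right)} 2 = \left(60 + 124\right) 2 = 184 \cdot 2 = 368$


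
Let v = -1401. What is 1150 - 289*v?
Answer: 406039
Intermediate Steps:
1150 - 289*v = 1150 - 289*(-1401) = 1150 + 404889 = 406039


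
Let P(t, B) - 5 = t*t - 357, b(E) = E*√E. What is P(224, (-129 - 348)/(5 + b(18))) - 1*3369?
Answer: 46455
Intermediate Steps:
b(E) = E^(3/2)
P(t, B) = -352 + t² (P(t, B) = 5 + (t*t - 357) = 5 + (t² - 357) = 5 + (-357 + t²) = -352 + t²)
P(224, (-129 - 348)/(5 + b(18))) - 1*3369 = (-352 + 224²) - 1*3369 = (-352 + 50176) - 3369 = 49824 - 3369 = 46455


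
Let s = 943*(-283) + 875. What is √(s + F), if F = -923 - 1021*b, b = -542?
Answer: √286465 ≈ 535.22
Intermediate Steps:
s = -265994 (s = -266869 + 875 = -265994)
F = 552459 (F = -923 - 1021*(-542) = -923 + 553382 = 552459)
√(s + F) = √(-265994 + 552459) = √286465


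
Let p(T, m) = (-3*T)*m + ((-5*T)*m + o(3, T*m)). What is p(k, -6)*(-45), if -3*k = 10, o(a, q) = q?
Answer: 6300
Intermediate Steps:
k = -10/3 (k = -⅓*10 = -10/3 ≈ -3.3333)
p(T, m) = -7*T*m (p(T, m) = (-3*T)*m + ((-5*T)*m + T*m) = -3*T*m + (-5*T*m + T*m) = -3*T*m - 4*T*m = -7*T*m)
p(k, -6)*(-45) = -7*(-10/3)*(-6)*(-45) = -140*(-45) = 6300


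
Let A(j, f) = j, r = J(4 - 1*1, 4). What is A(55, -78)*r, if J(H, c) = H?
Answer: 165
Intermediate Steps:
r = 3 (r = 4 - 1*1 = 4 - 1 = 3)
A(55, -78)*r = 55*3 = 165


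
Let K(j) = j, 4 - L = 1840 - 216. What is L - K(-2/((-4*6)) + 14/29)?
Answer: -563957/348 ≈ -1620.6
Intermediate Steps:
L = -1620 (L = 4 - (1840 - 216) = 4 - 1*1624 = 4 - 1624 = -1620)
L - K(-2/((-4*6)) + 14/29) = -1620 - (-2/((-4*6)) + 14/29) = -1620 - (-2/(-24) + 14*(1/29)) = -1620 - (-2*(-1/24) + 14/29) = -1620 - (1/12 + 14/29) = -1620 - 1*197/348 = -1620 - 197/348 = -563957/348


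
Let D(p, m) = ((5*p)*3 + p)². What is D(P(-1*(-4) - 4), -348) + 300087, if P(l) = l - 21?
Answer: 412983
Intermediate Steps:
P(l) = -21 + l
D(p, m) = 256*p² (D(p, m) = (15*p + p)² = (16*p)² = 256*p²)
D(P(-1*(-4) - 4), -348) + 300087 = 256*(-21 + (-1*(-4) - 4))² + 300087 = 256*(-21 + (4 - 4))² + 300087 = 256*(-21 + 0)² + 300087 = 256*(-21)² + 300087 = 256*441 + 300087 = 112896 + 300087 = 412983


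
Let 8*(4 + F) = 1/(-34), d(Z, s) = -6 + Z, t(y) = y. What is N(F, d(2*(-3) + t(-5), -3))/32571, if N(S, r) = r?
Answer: -17/32571 ≈ -0.00052194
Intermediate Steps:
F = -1089/272 (F = -4 + (⅛)/(-34) = -4 + (⅛)*(-1/34) = -4 - 1/272 = -1089/272 ≈ -4.0037)
N(F, d(2*(-3) + t(-5), -3))/32571 = (-6 + (2*(-3) - 5))/32571 = (-6 + (-6 - 5))*(1/32571) = (-6 - 11)*(1/32571) = -17*1/32571 = -17/32571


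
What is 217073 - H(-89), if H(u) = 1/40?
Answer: 8682919/40 ≈ 2.1707e+5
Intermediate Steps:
H(u) = 1/40
217073 - H(-89) = 217073 - 1*1/40 = 217073 - 1/40 = 8682919/40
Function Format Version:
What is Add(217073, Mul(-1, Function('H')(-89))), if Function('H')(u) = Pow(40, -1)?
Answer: Rational(8682919, 40) ≈ 2.1707e+5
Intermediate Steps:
Function('H')(u) = Rational(1, 40)
Add(217073, Mul(-1, Function('H')(-89))) = Add(217073, Mul(-1, Rational(1, 40))) = Add(217073, Rational(-1, 40)) = Rational(8682919, 40)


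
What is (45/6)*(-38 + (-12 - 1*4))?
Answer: -405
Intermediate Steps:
(45/6)*(-38 + (-12 - 1*4)) = (45*(1/6))*(-38 + (-12 - 4)) = 15*(-38 - 16)/2 = (15/2)*(-54) = -405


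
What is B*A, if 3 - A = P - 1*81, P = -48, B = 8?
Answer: 1056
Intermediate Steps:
A = 132 (A = 3 - (-48 - 1*81) = 3 - (-48 - 81) = 3 - 1*(-129) = 3 + 129 = 132)
B*A = 8*132 = 1056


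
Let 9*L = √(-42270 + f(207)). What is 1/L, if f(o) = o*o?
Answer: 3*√579/193 ≈ 0.37403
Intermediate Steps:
f(o) = o²
L = √579/9 (L = √(-42270 + 207²)/9 = √(-42270 + 42849)/9 = √579/9 ≈ 2.6736)
1/L = 1/(√579/9) = 3*√579/193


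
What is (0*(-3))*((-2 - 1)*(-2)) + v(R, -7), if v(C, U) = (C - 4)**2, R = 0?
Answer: 16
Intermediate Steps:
v(C, U) = (-4 + C)**2
(0*(-3))*((-2 - 1)*(-2)) + v(R, -7) = (0*(-3))*((-2 - 1)*(-2)) + (-4 + 0)**2 = 0*(-3*(-2)) + (-4)**2 = 0*6 + 16 = 0 + 16 = 16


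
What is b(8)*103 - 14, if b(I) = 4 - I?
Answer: -426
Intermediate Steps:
b(8)*103 - 14 = (4 - 1*8)*103 - 14 = (4 - 8)*103 - 14 = -4*103 - 14 = -412 - 14 = -426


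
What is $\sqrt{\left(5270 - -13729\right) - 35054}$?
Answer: $13 i \sqrt{95} \approx 126.71 i$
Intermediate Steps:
$\sqrt{\left(5270 - -13729\right) - 35054} = \sqrt{\left(5270 + 13729\right) - 35054} = \sqrt{18999 - 35054} = \sqrt{-16055} = 13 i \sqrt{95}$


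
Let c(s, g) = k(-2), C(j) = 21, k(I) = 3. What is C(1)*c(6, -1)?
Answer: 63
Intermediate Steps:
c(s, g) = 3
C(1)*c(6, -1) = 21*3 = 63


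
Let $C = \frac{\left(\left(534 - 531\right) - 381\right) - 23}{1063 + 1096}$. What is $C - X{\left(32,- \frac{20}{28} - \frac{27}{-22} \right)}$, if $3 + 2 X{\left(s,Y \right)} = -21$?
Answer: $\frac{25507}{2159} \approx 11.814$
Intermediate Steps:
$X{\left(s,Y \right)} = -12$ ($X{\left(s,Y \right)} = - \frac{3}{2} + \frac{1}{2} \left(-21\right) = - \frac{3}{2} - \frac{21}{2} = -12$)
$C = - \frac{401}{2159}$ ($C = \frac{\left(3 - 381\right) - 23}{2159} = \left(-378 - 23\right) \frac{1}{2159} = \left(-401\right) \frac{1}{2159} = - \frac{401}{2159} \approx -0.18573$)
$C - X{\left(32,- \frac{20}{28} - \frac{27}{-22} \right)} = - \frac{401}{2159} - -12 = - \frac{401}{2159} + 12 = \frac{25507}{2159}$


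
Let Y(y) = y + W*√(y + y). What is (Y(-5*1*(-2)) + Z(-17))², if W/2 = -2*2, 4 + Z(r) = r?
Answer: 1401 + 352*√5 ≈ 2188.1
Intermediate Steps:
Z(r) = -4 + r
W = -8 (W = 2*(-2*2) = 2*(-4) = -8)
Y(y) = y - 8*√2*√y (Y(y) = y - 8*√(y + y) = y - 8*√2*√y)
(Y(-5*1*(-2)) + Z(-17))² = ((-5*1*(-2) - 8*√2*√(-5*1*(-2))) + (-4 - 17))² = ((-5*(-2) - 8*√2*√(-5*(-2))) - 21)² = ((10 - 8*√2*√10) - 21)² = ((10 - 16*√5) - 21)² = (-11 - 16*√5)²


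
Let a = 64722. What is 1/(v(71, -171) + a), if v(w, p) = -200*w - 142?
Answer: 1/50380 ≈ 1.9849e-5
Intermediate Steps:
v(w, p) = -142 - 200*w
1/(v(71, -171) + a) = 1/((-142 - 200*71) + 64722) = 1/((-142 - 14200) + 64722) = 1/(-14342 + 64722) = 1/50380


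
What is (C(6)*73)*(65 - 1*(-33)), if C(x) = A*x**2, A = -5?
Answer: -1287720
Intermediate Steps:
C(x) = -5*x**2
(C(6)*73)*(65 - 1*(-33)) = (-5*6**2*73)*(65 - 1*(-33)) = (-5*36*73)*(65 + 33) = -180*73*98 = -13140*98 = -1287720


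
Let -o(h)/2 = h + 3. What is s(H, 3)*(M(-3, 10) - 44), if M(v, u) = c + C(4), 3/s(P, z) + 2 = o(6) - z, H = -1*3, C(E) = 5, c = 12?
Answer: 81/23 ≈ 3.5217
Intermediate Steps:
o(h) = -6 - 2*h (o(h) = -2*(h + 3) = -2*(3 + h) = -6 - 2*h)
H = -3
s(P, z) = 3/(-20 - z) (s(P, z) = 3/(-2 + ((-6 - 2*6) - z)) = 3/(-2 + ((-6 - 12) - z)) = 3/(-2 + (-18 - z)) = 3/(-20 - z))
M(v, u) = 17 (M(v, u) = 12 + 5 = 17)
s(H, 3)*(M(-3, 10) - 44) = (-3/(20 + 3))*(17 - 44) = -3/23*(-27) = 81/23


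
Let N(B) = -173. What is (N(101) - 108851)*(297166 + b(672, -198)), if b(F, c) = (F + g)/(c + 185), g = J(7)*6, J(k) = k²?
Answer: -421071620608/13 ≈ -3.2390e+10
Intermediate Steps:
g = 294 (g = 7²*6 = 49*6 = 294)
b(F, c) = (294 + F)/(185 + c) (b(F, c) = (F + 294)/(c + 185) = (294 + F)/(185 + c))
(N(101) - 108851)*(297166 + b(672, -198)) = (-173 - 108851)*(297166 + (294 + 672)/(185 - 198)) = -109024*(297166 + 966/(-13)) = -109024*(297166 - 1/13*966) = -109024*(297166 - 966/13) = -109024*3862192/13 = -421071620608/13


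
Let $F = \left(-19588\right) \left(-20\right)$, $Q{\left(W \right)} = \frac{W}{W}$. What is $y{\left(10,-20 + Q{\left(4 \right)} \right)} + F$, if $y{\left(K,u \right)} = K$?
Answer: $391770$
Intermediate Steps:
$Q{\left(W \right)} = 1$
$F = 391760$
$y{\left(10,-20 + Q{\left(4 \right)} \right)} + F = 10 + 391760 = 391770$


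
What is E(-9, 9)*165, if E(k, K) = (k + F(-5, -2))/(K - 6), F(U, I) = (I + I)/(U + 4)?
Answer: -275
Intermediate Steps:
F(U, I) = 2*I/(4 + U) (F(U, I) = (2*I)/(4 + U) = 2*I/(4 + U))
E(k, K) = (4 + k)/(-6 + K) (E(k, K) = (k + 2*(-2)/(4 - 5))/(K - 6) = (k + 2*(-2)/(-1))/(-6 + K) = (k + 2*(-2)*(-1))/(-6 + K) = (k + 4)/(-6 + K) = (4 + k)/(-6 + K))
E(-9, 9)*165 = ((4 - 9)/(-6 + 9))*165 = (-5/3)*165 = ((1/3)*(-5))*165 = -5/3*165 = -275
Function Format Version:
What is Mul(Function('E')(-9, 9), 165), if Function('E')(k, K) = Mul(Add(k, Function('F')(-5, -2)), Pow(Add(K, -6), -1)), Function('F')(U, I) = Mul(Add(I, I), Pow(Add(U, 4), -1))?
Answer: -275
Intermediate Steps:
Function('F')(U, I) = Mul(2, I, Pow(Add(4, U), -1)) (Function('F')(U, I) = Mul(Mul(2, I), Pow(Add(4, U), -1)) = Mul(2, I, Pow(Add(4, U), -1)))
Function('E')(k, K) = Mul(Pow(Add(-6, K), -1), Add(4, k)) (Function('E')(k, K) = Mul(Add(k, Mul(2, -2, Pow(Add(4, -5), -1))), Pow(Add(K, -6), -1)) = Mul(Add(k, Mul(2, -2, Pow(-1, -1))), Pow(Add(-6, K), -1)) = Mul(Add(k, Mul(2, -2, -1)), Pow(Add(-6, K), -1)) = Mul(Add(k, 4), Pow(Add(-6, K), -1)) = Mul(Add(4, k), Pow(Add(-6, K), -1)) = Mul(Pow(Add(-6, K), -1), Add(4, k)))
Mul(Function('E')(-9, 9), 165) = Mul(Mul(Pow(Add(-6, 9), -1), Add(4, -9)), 165) = Mul(Mul(Pow(3, -1), -5), 165) = Mul(Mul(Rational(1, 3), -5), 165) = Mul(Rational(-5, 3), 165) = -275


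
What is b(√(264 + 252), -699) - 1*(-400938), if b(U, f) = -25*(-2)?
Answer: 400988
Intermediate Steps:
b(U, f) = 50
b(√(264 + 252), -699) - 1*(-400938) = 50 - 1*(-400938) = 50 + 400938 = 400988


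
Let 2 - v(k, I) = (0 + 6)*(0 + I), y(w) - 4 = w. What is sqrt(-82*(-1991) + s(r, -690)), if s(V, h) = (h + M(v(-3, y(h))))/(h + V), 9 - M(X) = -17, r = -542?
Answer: sqrt(3871934374)/154 ≈ 404.06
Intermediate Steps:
y(w) = 4 + w
v(k, I) = 2 - 6*I (v(k, I) = 2 - (0 + 6)*(0 + I) = 2 - 6*I)
M(X) = 26 (M(X) = 9 - 1*(-17) = 9 + 17 = 26)
s(V, h) = (26 + h)/(V + h) (s(V, h) = (h + 26)/(h + V) = (26 + h)/(V + h))
sqrt(-82*(-1991) + s(r, -690)) = sqrt(-82*(-1991) + (26 - 690)/(-542 - 690)) = sqrt(163262 - 664/(-1232)) = sqrt(163262 - 1/1232*(-664)) = sqrt(163262 + 83/154) = sqrt(25142431/154) = sqrt(3871934374)/154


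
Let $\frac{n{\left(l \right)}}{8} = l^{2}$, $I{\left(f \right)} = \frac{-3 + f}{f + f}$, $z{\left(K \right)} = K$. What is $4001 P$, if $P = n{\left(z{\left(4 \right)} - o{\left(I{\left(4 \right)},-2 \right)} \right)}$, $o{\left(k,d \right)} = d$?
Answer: $1152288$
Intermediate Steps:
$I{\left(f \right)} = \frac{-3 + f}{2 f}$
$n{\left(l \right)} = 8 l^{2}$
$P = 288$ ($P = 8 \left(4 - -2\right)^{2} = 8 \left(4 + 2\right)^{2} = 8 \cdot 6^{2} = 8 \cdot 36 = 288$)
$4001 P = 4001 \cdot 288 = 1152288$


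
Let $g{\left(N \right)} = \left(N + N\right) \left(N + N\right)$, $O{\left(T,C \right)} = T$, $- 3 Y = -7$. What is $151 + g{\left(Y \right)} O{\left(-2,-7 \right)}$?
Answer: $\frac{967}{9} \approx 107.44$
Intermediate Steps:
$Y = \frac{7}{3}$ ($Y = \left(- \frac{1}{3}\right) \left(-7\right) = \frac{7}{3} \approx 2.3333$)
$g{\left(N \right)} = 4 N^{2}$ ($g{\left(N \right)} = 2 N 2 N = 4 N^{2}$)
$151 + g{\left(Y \right)} O{\left(-2,-7 \right)} = 151 + 4 \left(\frac{7}{3}\right)^{2} \left(-2\right) = 151 + 4 \cdot \frac{49}{9} \left(-2\right) = 151 + \frac{196}{9} \left(-2\right) = 151 - \frac{392}{9} = \frac{967}{9}$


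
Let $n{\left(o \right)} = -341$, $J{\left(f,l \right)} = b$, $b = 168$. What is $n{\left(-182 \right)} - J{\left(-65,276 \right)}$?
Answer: $-509$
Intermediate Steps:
$J{\left(f,l \right)} = 168$
$n{\left(-182 \right)} - J{\left(-65,276 \right)} = -341 - 168 = -509$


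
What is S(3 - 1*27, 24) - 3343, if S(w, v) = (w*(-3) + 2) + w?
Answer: -3293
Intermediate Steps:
S(w, v) = 2 - 2*w (S(w, v) = (-3*w + 2) + w = (2 - 3*w) + w = 2 - 2*w)
S(3 - 1*27, 24) - 3343 = (2 - 2*(3 - 1*27)) - 3343 = (2 - 2*(3 - 27)) - 3343 = (2 - 2*(-24)) - 3343 = (2 + 48) - 3343 = 50 - 3343 = -3293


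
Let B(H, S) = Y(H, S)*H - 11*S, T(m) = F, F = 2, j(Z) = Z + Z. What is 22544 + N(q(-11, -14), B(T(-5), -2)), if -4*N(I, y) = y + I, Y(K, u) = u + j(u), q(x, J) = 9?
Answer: 90157/4 ≈ 22539.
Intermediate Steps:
j(Z) = 2*Z
Y(K, u) = 3*u (Y(K, u) = u + 2*u = 3*u)
T(m) = 2
B(H, S) = -11*S + 3*H*S (B(H, S) = (3*S)*H - 11*S = 3*H*S - 11*S = -11*S + 3*H*S)
N(I, y) = -I/4 - y/4 (N(I, y) = -(y + I)/4 = -(I + y)/4 = -I/4 - y/4)
22544 + N(q(-11, -14), B(T(-5), -2)) = 22544 + (-¼*9 - (-1)*(-11 + 3*2)/2) = 22544 + (-9/4 - (-1)*(-11 + 6)/2) = 22544 + (-9/4 - (-1)*(-5)/2) = 22544 + (-9/4 - ¼*10) = 22544 + (-9/4 - 5/2) = 22544 - 19/4 = 90157/4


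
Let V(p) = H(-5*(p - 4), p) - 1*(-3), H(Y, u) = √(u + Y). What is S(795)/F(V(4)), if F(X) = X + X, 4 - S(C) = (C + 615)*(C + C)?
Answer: -1120948/5 ≈ -2.2419e+5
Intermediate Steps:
H(Y, u) = √(Y + u)
S(C) = 4 - 2*C*(615 + C) (S(C) = 4 - (C + 615)*(C + C) = 4 - (615 + C)*2*C = 4 - 2*C*(615 + C))
V(p) = 3 + √(20 - 4*p) (V(p) = √(-5*(p - 4) + p) - 1*(-3) = √(-5*(-4 + p) + p) + 3 = √((20 - 5*p) + p) + 3 = √(20 - 4*p) + 3 = 3 + √(20 - 4*p))
F(X) = 2*X
S(795)/F(V(4)) = (4 - 1230*795 - 2*795²)/((2*(3 + 2*√(5 - 1*4)))) = (4 - 977850 - 2*632025)/((2*(3 + 2*√(5 - 4)))) = (4 - 977850 - 1264050)/((2*(3 + 2*√1))) = -2241896*1/(2*(3 + 2*1)) = -2241896*1/(2*(3 + 2)) = -2241896/(2*5) = -2241896/10 = -2241896*⅒ = -1120948/5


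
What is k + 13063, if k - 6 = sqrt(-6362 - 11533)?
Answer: 13069 + I*sqrt(17895) ≈ 13069.0 + 133.77*I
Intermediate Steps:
k = 6 + I*sqrt(17895) (k = 6 + sqrt(-6362 - 11533) = 6 + sqrt(-17895) = 6 + I*sqrt(17895) ≈ 6.0 + 133.77*I)
k + 13063 = (6 + I*sqrt(17895)) + 13063 = 13069 + I*sqrt(17895)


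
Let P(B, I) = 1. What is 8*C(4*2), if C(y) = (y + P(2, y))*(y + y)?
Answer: 1152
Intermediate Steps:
C(y) = 2*y*(1 + y) (C(y) = (y + 1)*(y + y) = (1 + y)*(2*y) = 2*y*(1 + y))
8*C(4*2) = 8*(2*(4*2)*(1 + 4*2)) = 8*(2*8*(1 + 8)) = 8*(2*8*9) = 8*144 = 1152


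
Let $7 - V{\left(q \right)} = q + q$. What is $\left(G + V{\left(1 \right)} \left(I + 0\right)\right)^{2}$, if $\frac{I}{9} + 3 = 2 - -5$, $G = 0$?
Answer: $32400$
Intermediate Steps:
$V{\left(q \right)} = 7 - 2 q$ ($V{\left(q \right)} = 7 - \left(q + q\right) = 7 - 2 q$)
$I = 36$ ($I = -27 + 9 \left(2 - -5\right) = -27 + 9 \left(2 + 5\right) = -27 + 9 \cdot 7 = -27 + 63 = 36$)
$\left(G + V{\left(1 \right)} \left(I + 0\right)\right)^{2} = \left(0 + \left(7 - 2\right) \left(36 + 0\right)\right)^{2} = \left(0 + \left(7 - 2\right) 36\right)^{2} = \left(0 + 5 \cdot 36\right)^{2} = \left(0 + 180\right)^{2} = 180^{2} = 32400$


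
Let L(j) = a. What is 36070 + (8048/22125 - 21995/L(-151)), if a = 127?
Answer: 100866573971/2809875 ≈ 35897.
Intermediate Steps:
L(j) = 127
36070 + (8048/22125 - 21995/L(-151)) = 36070 + (8048/22125 - 21995/127) = 36070 - 485617279/2809875 = 100866573971/2809875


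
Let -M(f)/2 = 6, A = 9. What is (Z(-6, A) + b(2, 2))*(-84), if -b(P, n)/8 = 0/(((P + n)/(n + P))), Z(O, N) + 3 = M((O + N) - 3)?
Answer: 1260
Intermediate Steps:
M(f) = -12 (M(f) = -2*6 = -12)
Z(O, N) = -15 (Z(O, N) = -3 - 12 = -15)
b(P, n) = 0 (b(P, n) = -0/((P + n)/(n + P)) = -0/((P + n)/(P + n)) = -0/1 = -0 = -8*0 = 0)
(Z(-6, A) + b(2, 2))*(-84) = (-15 + 0)*(-84) = -15*(-84) = 1260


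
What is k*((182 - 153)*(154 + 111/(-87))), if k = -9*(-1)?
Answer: 39861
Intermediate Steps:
k = 9
k*((182 - 153)*(154 + 111/(-87))) = 9*((182 - 153)*(154 + 111/(-87))) = 9*(29*(154 + 111*(-1/87))) = 9*(29*(154 - 37/29)) = 9*(29*(4429/29)) = 9*4429 = 39861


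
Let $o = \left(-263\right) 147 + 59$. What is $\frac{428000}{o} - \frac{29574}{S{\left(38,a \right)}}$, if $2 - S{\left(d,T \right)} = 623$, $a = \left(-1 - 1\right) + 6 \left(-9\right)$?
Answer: $\frac{48657086}{1331769} \approx 36.536$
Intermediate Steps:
$a = -56$ ($a = -2 - 54 = -56$)
$S{\left(d,T \right)} = -621$ ($S{\left(d,T \right)} = 2 - 623 = -621$)
$o = -38602$ ($o = -38661 + 59 = -38602$)
$\frac{428000}{o} - \frac{29574}{S{\left(38,a \right)}} = \frac{428000}{-38602} - \frac{29574}{-621} = 428000 \left(- \frac{1}{38602}\right) - - \frac{3286}{69} = - \frac{214000}{19301} + \frac{3286}{69} = \frac{48657086}{1331769}$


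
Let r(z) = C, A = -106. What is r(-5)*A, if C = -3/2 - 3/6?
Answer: 212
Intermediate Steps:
C = -2 (C = -3*½ - 3*⅙ = -3/2 - ½ = -2)
r(z) = -2
r(-5)*A = -2*(-106) = 212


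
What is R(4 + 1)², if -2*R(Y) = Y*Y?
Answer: 625/4 ≈ 156.25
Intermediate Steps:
R(Y) = -Y²/2 (R(Y) = -Y*Y/2 = -Y²/2)
R(4 + 1)² = (-(4 + 1)²/2)² = (-½*5²)² = (-½*25)² = (-25/2)² = 625/4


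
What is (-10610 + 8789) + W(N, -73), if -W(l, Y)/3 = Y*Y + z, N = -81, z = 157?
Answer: -18279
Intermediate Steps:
W(l, Y) = -471 - 3*Y² (W(l, Y) = -3*(Y*Y + 157) = -3*(Y² + 157) = -3*(157 + Y²) = -471 - 3*Y²)
(-10610 + 8789) + W(N, -73) = (-10610 + 8789) + (-471 - 3*(-73)²) = -1821 + (-471 - 3*5329) = -1821 + (-471 - 15987) = -1821 - 16458 = -18279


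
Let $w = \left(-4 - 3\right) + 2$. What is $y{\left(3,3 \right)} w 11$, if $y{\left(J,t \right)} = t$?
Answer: $-165$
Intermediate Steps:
$w = -5$ ($w = \left(-4 - 3\right) + 2 = -7 + 2 = -5$)
$y{\left(3,3 \right)} w 11 = 3 \left(-5\right) 11 = \left(-15\right) 11 = -165$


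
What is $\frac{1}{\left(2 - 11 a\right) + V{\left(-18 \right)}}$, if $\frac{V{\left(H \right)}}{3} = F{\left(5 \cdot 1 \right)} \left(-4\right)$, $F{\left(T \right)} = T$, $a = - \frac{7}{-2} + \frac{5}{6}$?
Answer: $- \frac{3}{317} \approx -0.0094637$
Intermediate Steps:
$a = \frac{13}{3}$ ($a = \left(-7\right) \left(- \frac{1}{2}\right) + 5 \cdot \frac{1}{6} = \frac{7}{2} + \frac{5}{6} = \frac{13}{3} \approx 4.3333$)
$V{\left(H \right)} = -60$ ($V{\left(H \right)} = 3 \cdot 5 \cdot 1 \left(-4\right) = 3 \cdot 5 \left(-4\right) = 3 \left(-20\right) = -60$)
$\frac{1}{\left(2 - 11 a\right) + V{\left(-18 \right)}} = \frac{1}{\left(2 - \frac{143}{3}\right) - 60} = \frac{1}{- \frac{137}{3} - 60} = \frac{1}{- \frac{317}{3}} = - \frac{3}{317}$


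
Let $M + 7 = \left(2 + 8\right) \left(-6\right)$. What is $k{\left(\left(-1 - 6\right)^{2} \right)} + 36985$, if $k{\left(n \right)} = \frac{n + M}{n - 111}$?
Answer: $\frac{1146544}{31} \approx 36985.0$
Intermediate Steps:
$M = -67$ ($M = -7 + \left(2 + 8\right) \left(-6\right) = -7 + 10 \left(-6\right) = -7 - 60 = -67$)
$k{\left(n \right)} = \frac{-67 + n}{-111 + n}$ ($k{\left(n \right)} = \frac{n - 67}{n - 111} = \frac{-67 + n}{-111 + n}$)
$k{\left(\left(-1 - 6\right)^{2} \right)} + 36985 = \frac{-67 + \left(-1 - 6\right)^{2}}{-111 + \left(-1 - 6\right)^{2}} + 36985 = \frac{-67 + \left(-7\right)^{2}}{-111 + \left(-7\right)^{2}} + 36985 = \frac{-67 + 49}{-111 + 49} + 36985 = \frac{1}{-62} \left(-18\right) + 36985 = \left(- \frac{1}{62}\right) \left(-18\right) + 36985 = \frac{9}{31} + 36985 = \frac{1146544}{31}$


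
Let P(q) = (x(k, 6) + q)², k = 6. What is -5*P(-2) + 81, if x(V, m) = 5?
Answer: 36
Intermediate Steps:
P(q) = (5 + q)²
-5*P(-2) + 81 = -5*(5 - 2)² + 81 = -5*3² + 81 = -45 + 81 = 36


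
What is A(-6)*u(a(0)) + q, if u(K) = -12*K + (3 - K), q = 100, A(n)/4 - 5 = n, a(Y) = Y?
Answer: 88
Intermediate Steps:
A(n) = 20 + 4*n
u(K) = 3 - 13*K
A(-6)*u(a(0)) + q = (20 + 4*(-6))*(3 - 13*0) + 100 = (20 - 24)*(3 + 0) + 100 = -4*3 + 100 = -12 + 100 = 88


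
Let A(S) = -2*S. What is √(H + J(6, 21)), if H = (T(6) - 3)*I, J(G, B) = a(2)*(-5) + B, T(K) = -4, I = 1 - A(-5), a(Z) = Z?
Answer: √74 ≈ 8.6023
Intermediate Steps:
I = -9 (I = 1 - (-2)*(-5) = 1 - 1*10 = 1 - 10 = -9)
J(G, B) = -10 + B (J(G, B) = 2*(-5) + B = -10 + B)
H = 63 (H = (-4 - 3)*(-9) = -7*(-9) = 63)
√(H + J(6, 21)) = √(63 + (-10 + 21)) = √(63 + 11) = √74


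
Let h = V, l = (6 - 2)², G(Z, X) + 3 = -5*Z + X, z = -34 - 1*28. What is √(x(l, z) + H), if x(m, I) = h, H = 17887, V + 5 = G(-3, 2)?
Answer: 2*√4474 ≈ 133.78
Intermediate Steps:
z = -62 (z = -34 - 28 = -62)
G(Z, X) = -3 + X - 5*Z (G(Z, X) = -3 + (-5*Z + X) = -3 + (X - 5*Z) = -3 + X - 5*Z)
l = 16 (l = 4² = 16)
V = 9 (V = -5 + (-3 + 2 - 5*(-3)) = -5 + (-3 + 2 + 15) = -5 + 14 = 9)
h = 9
x(m, I) = 9
√(x(l, z) + H) = √(9 + 17887) = √17896 = 2*√4474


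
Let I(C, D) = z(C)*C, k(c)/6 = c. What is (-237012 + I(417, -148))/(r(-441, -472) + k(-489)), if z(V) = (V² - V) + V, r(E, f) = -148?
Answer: -72274701/3082 ≈ -23451.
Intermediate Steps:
k(c) = 6*c
z(V) = V²
I(C, D) = C³ (I(C, D) = C²*C = C³)
(-237012 + I(417, -148))/(r(-441, -472) + k(-489)) = (-237012 + 417³)/(-148 + 6*(-489)) = (-237012 + 72511713)/(-148 - 2934) = 72274701/(-3082) = 72274701*(-1/3082) = -72274701/3082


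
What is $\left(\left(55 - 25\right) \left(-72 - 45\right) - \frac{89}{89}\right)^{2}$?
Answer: $12327121$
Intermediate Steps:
$\left(\left(55 - 25\right) \left(-72 - 45\right) - \frac{89}{89}\right)^{2} = \left(30 \left(-117\right) - 1\right)^{2} = \left(-3510 - 1\right)^{2} = \left(-3511\right)^{2} = 12327121$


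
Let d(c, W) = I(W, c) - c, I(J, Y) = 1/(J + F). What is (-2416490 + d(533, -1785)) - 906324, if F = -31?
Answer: -6035198153/1816 ≈ -3.3233e+6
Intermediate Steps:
I(J, Y) = 1/(-31 + J) (I(J, Y) = 1/(J - 31) = 1/(-31 + J))
d(c, W) = 1/(-31 + W) - c
(-2416490 + d(533, -1785)) - 906324 = (-2416490 + (1 - 1*533*(-31 - 1785))/(-31 - 1785)) - 906324 = (-2416490 + (1 - 1*533*(-1816))/(-1816)) - 906324 = (-2416490 - (1 + 967928)/1816) - 906324 = (-2416490 - 1/1816*967929) - 906324 = (-2416490 - 967929/1816) - 906324 = -4389313769/1816 - 906324 = -6035198153/1816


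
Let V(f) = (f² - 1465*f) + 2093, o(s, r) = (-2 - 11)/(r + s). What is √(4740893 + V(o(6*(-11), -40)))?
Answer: √53290172095/106 ≈ 2177.8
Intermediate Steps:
o(s, r) = -13/(r + s)
V(f) = 2093 + f² - 1465*f
√(4740893 + V(o(6*(-11), -40))) = √(4740893 + (2093 + (-13/(-40 + 6*(-11)))² - (-19045)/(-40 + 6*(-11)))) = √(4740893 + (2093 + (-13/(-40 - 66))² - (-19045)/(-40 - 66))) = √(4740893 + (2093 + (-13/(-106))² - (-19045)/(-106))) = √(4740893 + (2093 + (-13*(-1/106))² - (-19045)*(-1)/106)) = √(4740893 + (2093 + (13/106)² - 1465*13/106)) = √(4740893 + (2093 + 169/11236 - 19045/106)) = √(4740893 + 21498347/11236) = √(53290172095/11236) = √53290172095/106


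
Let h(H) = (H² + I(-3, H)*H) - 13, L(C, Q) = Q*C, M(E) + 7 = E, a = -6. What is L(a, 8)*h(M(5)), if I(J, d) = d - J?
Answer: 528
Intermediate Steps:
M(E) = -7 + E
L(C, Q) = C*Q
h(H) = -13 + H² + H*(3 + H) (h(H) = (H² + (H - 1*(-3))*H) - 13 = (H² + (H + 3)*H) - 13 = (H² + (3 + H)*H) - 13 = (H² + H*(3 + H)) - 13 = -13 + H² + H*(3 + H))
L(a, 8)*h(M(5)) = (-6*8)*(-13 + (-7 + 5)² + (-7 + 5)*(3 + (-7 + 5))) = -48*(-13 + (-2)² - 2*(3 - 2)) = -48*(-13 + 4 - 2*1) = -48*(-13 + 4 - 2) = -48*(-11) = 528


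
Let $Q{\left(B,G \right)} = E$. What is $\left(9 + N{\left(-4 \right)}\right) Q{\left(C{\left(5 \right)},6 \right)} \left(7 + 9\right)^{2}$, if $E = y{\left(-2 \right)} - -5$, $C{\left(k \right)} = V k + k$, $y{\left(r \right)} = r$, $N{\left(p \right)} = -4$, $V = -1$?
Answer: $3840$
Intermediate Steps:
$C{\left(k \right)} = 0$ ($C{\left(k \right)} = - k + k = 0$)
$E = 3$ ($E = -2 - -5 = -2 + 5 = 3$)
$Q{\left(B,G \right)} = 3$
$\left(9 + N{\left(-4 \right)}\right) Q{\left(C{\left(5 \right)},6 \right)} \left(7 + 9\right)^{2} = \left(9 - 4\right) 3 \left(7 + 9\right)^{2} = 5 \cdot 3 \cdot 16^{2} = 15 \cdot 256 = 3840$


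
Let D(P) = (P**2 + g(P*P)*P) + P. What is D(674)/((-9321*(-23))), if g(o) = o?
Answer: 306636974/214383 ≈ 1430.3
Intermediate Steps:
D(P) = P + P**2 + P**3 (D(P) = (P**2 + (P*P)*P) + P = (P**2 + P**2*P) + P = (P**2 + P**3) + P = P + P**2 + P**3)
D(674)/((-9321*(-23))) = (674*(1 + 674 + 674**2))/((-9321*(-23))) = (674*(1 + 674 + 454276))/214383 = (674*454951)*(1/214383) = 306636974*(1/214383) = 306636974/214383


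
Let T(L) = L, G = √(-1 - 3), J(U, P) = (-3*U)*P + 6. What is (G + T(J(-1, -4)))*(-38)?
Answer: 228 - 76*I ≈ 228.0 - 76.0*I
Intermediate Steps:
J(U, P) = 6 - 3*P*U (J(U, P) = -3*P*U + 6 = 6 - 3*P*U)
G = 2*I (G = √(-4) = 2*I ≈ 2.0*I)
(G + T(J(-1, -4)))*(-38) = (2*I + (6 - 3*(-4)*(-1)))*(-38) = (2*I + (6 - 12))*(-38) = (2*I - 6)*(-38) = (-6 + 2*I)*(-38) = 228 - 76*I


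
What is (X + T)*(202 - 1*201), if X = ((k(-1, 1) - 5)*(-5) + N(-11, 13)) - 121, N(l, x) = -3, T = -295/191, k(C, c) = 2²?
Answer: -23024/191 ≈ -120.54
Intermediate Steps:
k(C, c) = 4
T = -295/191 (T = -295*1/191 = -295/191 ≈ -1.5445)
X = -119 (X = ((4 - 5)*(-5) - 3) - 121 = (-1*(-5) - 3) - 121 = (5 - 3) - 121 = 2 - 121 = -119)
(X + T)*(202 - 1*201) = (-119 - 295/191)*(202 - 1*201) = -23024*(202 - 201)/191 = -23024/191*1 = -23024/191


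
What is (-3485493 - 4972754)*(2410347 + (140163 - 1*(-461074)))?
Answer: -25472721333248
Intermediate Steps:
(-3485493 - 4972754)*(2410347 + (140163 - 1*(-461074))) = -8458247*(2410347 + (140163 + 461074)) = -8458247*(2410347 + 601237) = -8458247*3011584 = -25472721333248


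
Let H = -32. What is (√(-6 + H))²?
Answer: -38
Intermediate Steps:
(√(-6 + H))² = (√(-6 - 32))² = (√(-38))² = (I*√38)² = -38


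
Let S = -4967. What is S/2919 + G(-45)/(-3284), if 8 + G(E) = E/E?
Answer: -16291195/9585996 ≈ -1.6995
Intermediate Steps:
G(E) = -7 (G(E) = -8 + E/E = -8 + 1 = -7)
S/2919 + G(-45)/(-3284) = -4967/2919 - 7/(-3284) = -4967*1/2919 - 7*(-1/3284) = -4967/2919 + 7/3284 = -16291195/9585996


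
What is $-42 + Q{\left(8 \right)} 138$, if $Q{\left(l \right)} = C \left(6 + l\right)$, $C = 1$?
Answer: $1890$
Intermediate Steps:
$Q{\left(l \right)} = 6 + l$ ($Q{\left(l \right)} = 1 \left(6 + l\right) = 6 + l$)
$-42 + Q{\left(8 \right)} 138 = -42 + \left(6 + 8\right) 138 = -42 + 14 \cdot 138 = -42 + 1932 = 1890$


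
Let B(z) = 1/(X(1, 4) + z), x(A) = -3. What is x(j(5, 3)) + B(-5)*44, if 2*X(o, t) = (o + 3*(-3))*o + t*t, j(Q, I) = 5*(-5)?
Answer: -47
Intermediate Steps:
j(Q, I) = -25
X(o, t) = t**2/2 + o*(-9 + o)/2 (X(o, t) = ((o + 3*(-3))*o + t*t)/2 = ((o - 9)*o + t**2)/2 = ((-9 + o)*o + t**2)/2 = (o*(-9 + o) + t**2)/2 = (t**2 + o*(-9 + o))/2 = t**2/2 + o*(-9 + o)/2)
B(z) = 1/(4 + z) (B(z) = 1/(((1/2)*1**2 + (1/2)*4**2 - 9/2*1) + z) = 1/(((1/2)*1 + (1/2)*16 - 9/2) + z) = 1/((1/2 + 8 - 9/2) + z) = 1/(4 + z))
x(j(5, 3)) + B(-5)*44 = -3 + 44/(4 - 5) = -3 + 44/(-1) = -3 - 1*44 = -3 - 44 = -47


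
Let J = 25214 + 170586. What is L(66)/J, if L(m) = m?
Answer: 3/8900 ≈ 0.00033708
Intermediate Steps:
J = 195800
L(66)/J = 66/195800 = 66*(1/195800) = 3/8900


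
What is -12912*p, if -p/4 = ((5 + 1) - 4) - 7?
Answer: -258240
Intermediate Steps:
p = 20 (p = -4*(((5 + 1) - 4) - 7) = -4*((6 - 4) - 7) = -4*(2 - 7) = -4*(-5) = 20)
-12912*p = -12912*20 = -258240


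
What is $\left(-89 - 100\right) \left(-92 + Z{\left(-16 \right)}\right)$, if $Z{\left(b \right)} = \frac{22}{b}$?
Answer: $\frac{141183}{8} \approx 17648.0$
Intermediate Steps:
$\left(-89 - 100\right) \left(-92 + Z{\left(-16 \right)}\right) = \left(-89 - 100\right) \left(-92 + \frac{22}{-16}\right) = - 189 \left(-92 + 22 \left(- \frac{1}{16}\right)\right) = - 189 \left(-92 - \frac{11}{8}\right) = \left(-189\right) \left(- \frac{747}{8}\right) = \frac{141183}{8}$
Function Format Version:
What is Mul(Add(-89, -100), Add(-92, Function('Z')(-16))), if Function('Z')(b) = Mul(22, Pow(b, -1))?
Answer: Rational(141183, 8) ≈ 17648.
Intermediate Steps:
Mul(Add(-89, -100), Add(-92, Function('Z')(-16))) = Mul(Add(-89, -100), Add(-92, Mul(22, Pow(-16, -1)))) = Mul(-189, Add(-92, Mul(22, Rational(-1, 16)))) = Mul(-189, Add(-92, Rational(-11, 8))) = Mul(-189, Rational(-747, 8)) = Rational(141183, 8)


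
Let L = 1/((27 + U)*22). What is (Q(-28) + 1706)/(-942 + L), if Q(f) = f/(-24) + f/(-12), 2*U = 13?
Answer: -2519803/1388506 ≈ -1.8148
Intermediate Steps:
U = 13/2 (U = (½)*13 = 13/2 ≈ 6.5000)
Q(f) = -f/8 (Q(f) = f*(-1/24) + f*(-1/12) = -f/24 - f/12 = -f/8)
L = 1/737 (L = 1/((27 + 13/2)*22) = 1/((67/2)*22) = 1/737 ≈ 0.0013569)
(Q(-28) + 1706)/(-942 + L) = (-⅛*(-28) + 1706)/(-942 + 1/737) = (7/2 + 1706)/(-694253/737) = (3419/2)*(-737/694253) = -2519803/1388506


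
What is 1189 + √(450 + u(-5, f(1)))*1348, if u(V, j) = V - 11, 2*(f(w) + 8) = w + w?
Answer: 1189 + 1348*√434 ≈ 29271.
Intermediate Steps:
f(w) = -8 + w (f(w) = -8 + (w + w)/2 = -8 + (2*w)/2 = -8 + w)
u(V, j) = -11 + V
1189 + √(450 + u(-5, f(1)))*1348 = 1189 + √(450 + (-11 - 5))*1348 = 1189 + √(450 - 16)*1348 = 1189 + √434*1348 = 1189 + 1348*√434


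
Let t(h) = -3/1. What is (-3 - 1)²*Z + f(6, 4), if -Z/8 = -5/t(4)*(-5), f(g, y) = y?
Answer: 3212/3 ≈ 1070.7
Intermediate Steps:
t(h) = -3 (t(h) = -3*1 = -3)
Z = 200/3 (Z = -8*(-5/(-3))*(-5) = -8*(-5*(-⅓))*(-5) = -40*(-5)/3 = -8*(-25/3) = 200/3 ≈ 66.667)
(-3 - 1)²*Z + f(6, 4) = (-3 - 1)²*(200/3) + 4 = (-4)²*(200/3) + 4 = 16*(200/3) + 4 = 3200/3 + 4 = 3212/3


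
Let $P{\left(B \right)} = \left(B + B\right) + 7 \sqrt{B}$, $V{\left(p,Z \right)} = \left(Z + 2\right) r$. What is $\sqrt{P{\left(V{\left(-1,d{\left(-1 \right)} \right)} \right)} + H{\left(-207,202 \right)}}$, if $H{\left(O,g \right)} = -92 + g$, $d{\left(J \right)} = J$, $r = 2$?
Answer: $\sqrt{114 + 7 \sqrt{2}} \approx 11.131$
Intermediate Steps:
$V{\left(p,Z \right)} = 4 + 2 Z$ ($V{\left(p,Z \right)} = \left(Z + 2\right) 2 = \left(2 + Z\right) 2 = 4 + 2 Z$)
$P{\left(B \right)} = 2 B + 7 \sqrt{B}$
$\sqrt{P{\left(V{\left(-1,d{\left(-1 \right)} \right)} \right)} + H{\left(-207,202 \right)}} = \sqrt{\left(2 \left(4 + 2 \left(-1\right)\right) + 7 \sqrt{4 + 2 \left(-1\right)}\right) + \left(-92 + 202\right)} = \sqrt{\left(2 \left(4 - 2\right) + 7 \sqrt{4 - 2}\right) + 110} = \sqrt{\left(2 \cdot 2 + 7 \sqrt{2}\right) + 110} = \sqrt{\left(4 + 7 \sqrt{2}\right) + 110} = \sqrt{114 + 7 \sqrt{2}}$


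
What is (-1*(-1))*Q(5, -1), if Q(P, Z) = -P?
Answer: -5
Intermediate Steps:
(-1*(-1))*Q(5, -1) = (-1*(-1))*(-1*5) = 1*(-5) = -5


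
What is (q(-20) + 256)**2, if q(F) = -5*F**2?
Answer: 3041536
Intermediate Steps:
(q(-20) + 256)**2 = (-5*(-20)**2 + 256)**2 = (-5*400 + 256)**2 = (-2000 + 256)**2 = (-1744)**2 = 3041536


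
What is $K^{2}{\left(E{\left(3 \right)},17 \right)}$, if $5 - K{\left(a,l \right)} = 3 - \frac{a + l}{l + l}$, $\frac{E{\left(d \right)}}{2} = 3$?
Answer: $\frac{8281}{1156} \approx 7.1635$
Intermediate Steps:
$E{\left(d \right)} = 6$ ($E{\left(d \right)} = 2 \cdot 3 = 6$)
$K{\left(a,l \right)} = 2 + \frac{a + l}{2 l}$ ($K{\left(a,l \right)} = 5 - \left(3 - \frac{a + l}{l + l}\right) = 5 - \left(3 - \frac{a + l}{2 l}\right) = 2 + \frac{a + l}{2 l}$)
$K^{2}{\left(E{\left(3 \right)},17 \right)} = \left(\frac{6 + 5 \cdot 17}{2 \cdot 17}\right)^{2} = \left(\frac{1}{2} \cdot \frac{1}{17} \left(6 + 85\right)\right)^{2} = \left(\frac{1}{2} \cdot \frac{1}{17} \cdot 91\right)^{2} = \left(\frac{91}{34}\right)^{2} = \frac{8281}{1156}$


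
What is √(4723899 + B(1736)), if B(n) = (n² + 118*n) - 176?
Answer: √7942267 ≈ 2818.2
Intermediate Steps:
B(n) = -176 + n² + 118*n
√(4723899 + B(1736)) = √(4723899 + (-176 + 1736² + 118*1736)) = √(4723899 + (-176 + 3013696 + 204848)) = √(4723899 + 3218368) = √7942267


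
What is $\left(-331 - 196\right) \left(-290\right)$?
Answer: $152830$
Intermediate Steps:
$\left(-331 - 196\right) \left(-290\right) = \left(-527\right) \left(-290\right) = 152830$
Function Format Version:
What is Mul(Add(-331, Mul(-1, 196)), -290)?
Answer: 152830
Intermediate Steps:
Mul(Add(-331, Mul(-1, 196)), -290) = Mul(Add(-331, -196), -290) = Mul(-527, -290) = 152830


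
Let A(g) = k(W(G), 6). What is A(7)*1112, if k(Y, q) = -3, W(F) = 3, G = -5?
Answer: -3336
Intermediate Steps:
A(g) = -3
A(7)*1112 = -3*1112 = -3336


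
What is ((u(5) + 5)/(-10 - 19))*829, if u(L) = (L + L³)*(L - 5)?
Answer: -4145/29 ≈ -142.93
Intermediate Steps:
u(L) = (-5 + L)*(L + L³) (u(L) = (L + L³)*(-5 + L) = (-5 + L)*(L + L³))
((u(5) + 5)/(-10 - 19))*829 = ((5*(-5 + 5 + 5³ - 5*5²) + 5)/(-10 - 19))*829 = ((5*(-5 + 5 + 125 - 5*25) + 5)/(-29))*829 = ((5*(-5 + 5 + 125 - 125) + 5)*(-1/29))*829 = ((5*0 + 5)*(-1/29))*829 = ((0 + 5)*(-1/29))*829 = (5*(-1/29))*829 = -5/29*829 = -4145/29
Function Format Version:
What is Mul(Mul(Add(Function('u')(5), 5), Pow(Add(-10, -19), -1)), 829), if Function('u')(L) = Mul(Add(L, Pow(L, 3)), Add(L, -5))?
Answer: Rational(-4145, 29) ≈ -142.93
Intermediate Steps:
Function('u')(L) = Mul(Add(-5, L), Add(L, Pow(L, 3))) (Function('u')(L) = Mul(Add(L, Pow(L, 3)), Add(-5, L)) = Mul(Add(-5, L), Add(L, Pow(L, 3))))
Mul(Mul(Add(Function('u')(5), 5), Pow(Add(-10, -19), -1)), 829) = Mul(Mul(Add(Mul(5, Add(-5, 5, Pow(5, 3), Mul(-5, Pow(5, 2)))), 5), Pow(Add(-10, -19), -1)), 829) = Mul(Mul(Add(Mul(5, Add(-5, 5, 125, Mul(-5, 25))), 5), Pow(-29, -1)), 829) = Mul(Mul(Add(Mul(5, Add(-5, 5, 125, -125)), 5), Rational(-1, 29)), 829) = Mul(Mul(Add(Mul(5, 0), 5), Rational(-1, 29)), 829) = Mul(Mul(Add(0, 5), Rational(-1, 29)), 829) = Mul(Mul(5, Rational(-1, 29)), 829) = Mul(Rational(-5, 29), 829) = Rational(-4145, 29)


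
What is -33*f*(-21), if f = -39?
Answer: -27027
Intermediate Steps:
-33*f*(-21) = -33*(-39)*(-21) = 1287*(-21) = -27027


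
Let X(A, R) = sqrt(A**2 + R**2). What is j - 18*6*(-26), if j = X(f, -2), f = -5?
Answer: 2808 + sqrt(29) ≈ 2813.4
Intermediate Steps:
j = sqrt(29) (j = sqrt((-5)**2 + (-2)**2) = sqrt(25 + 4) = sqrt(29) ≈ 5.3852)
j - 18*6*(-26) = sqrt(29) - 18*6*(-26) = sqrt(29) - 108*(-26) = sqrt(29) + 2808 = 2808 + sqrt(29)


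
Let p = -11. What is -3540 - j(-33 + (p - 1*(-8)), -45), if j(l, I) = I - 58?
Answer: -3437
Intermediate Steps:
j(l, I) = -58 + I
-3540 - j(-33 + (p - 1*(-8)), -45) = -3540 - (-58 - 45) = -3540 - 1*(-103) = -3540 + 103 = -3437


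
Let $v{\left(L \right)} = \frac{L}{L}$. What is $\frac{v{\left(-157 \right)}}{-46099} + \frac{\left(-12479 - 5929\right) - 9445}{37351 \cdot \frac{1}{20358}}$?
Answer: $- \frac{26139579347377}{1721843749} \approx -15181.0$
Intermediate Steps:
$v{\left(L \right)} = 1$
$\frac{v{\left(-157 \right)}}{-46099} + \frac{\left(-12479 - 5929\right) - 9445}{37351 \cdot \frac{1}{20358}} = 1 \frac{1}{-46099} + \frac{\left(-12479 - 5929\right) - 9445}{37351 \cdot \frac{1}{20358}} = 1 \left(- \frac{1}{46099}\right) + \frac{-18408 - 9445}{37351 \cdot \frac{1}{20358}} = - \frac{1}{46099} - \frac{27853}{\frac{37351}{20358}} = - \frac{1}{46099} - \frac{567031374}{37351} = - \frac{26139579347377}{1721843749}$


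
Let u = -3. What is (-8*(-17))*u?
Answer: -408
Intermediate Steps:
(-8*(-17))*u = -8*(-17)*(-3) = 136*(-3) = -408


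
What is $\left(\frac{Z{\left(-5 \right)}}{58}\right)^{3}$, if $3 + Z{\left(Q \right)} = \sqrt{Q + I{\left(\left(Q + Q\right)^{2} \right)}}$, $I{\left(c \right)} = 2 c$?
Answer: $- \frac{891}{97556} + \frac{111 \sqrt{195}}{97556} \approx 0.0067554$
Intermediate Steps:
$Z{\left(Q \right)} = -3 + \sqrt{Q + 8 Q^{2}}$ ($Z{\left(Q \right)} = -3 + \sqrt{Q + 2 \left(Q + Q\right)^{2}} = -3 + \sqrt{Q + 2 \left(2 Q\right)^{2}} = -3 + \sqrt{Q + 2 \cdot 4 Q^{2}} = -3 + \sqrt{Q + 8 Q^{2}}$)
$\left(\frac{Z{\left(-5 \right)}}{58}\right)^{3} = \left(\frac{-3 + \sqrt{- 5 \left(1 + 8 \left(-5\right)\right)}}{58}\right)^{3} = \left(\left(-3 + \sqrt{- 5 \left(1 - 40\right)}\right) \frac{1}{58}\right)^{3} = \left(\left(-3 + \sqrt{\left(-5\right) \left(-39\right)}\right) \frac{1}{58}\right)^{3} = \left(\left(-3 + \sqrt{195}\right) \frac{1}{58}\right)^{3} = \left(- \frac{3}{58} + \frac{\sqrt{195}}{58}\right)^{3}$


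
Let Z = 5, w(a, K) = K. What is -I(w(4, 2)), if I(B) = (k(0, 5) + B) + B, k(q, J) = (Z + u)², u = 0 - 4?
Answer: -5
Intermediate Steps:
u = -4
k(q, J) = 1 (k(q, J) = (5 - 4)² = 1² = 1)
I(B) = 1 + 2*B (I(B) = (1 + B) + B = 1 + 2*B)
-I(w(4, 2)) = -(1 + 2*2) = -(1 + 4) = -1*5 = -5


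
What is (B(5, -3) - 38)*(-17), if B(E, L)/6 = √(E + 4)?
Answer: 340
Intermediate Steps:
B(E, L) = 6*√(4 + E) (B(E, L) = 6*√(E + 4) = 6*√(4 + E))
(B(5, -3) - 38)*(-17) = (6*√(4 + 5) - 38)*(-17) = (6*√9 - 38)*(-17) = (6*3 - 38)*(-17) = (18 - 38)*(-17) = -20*(-17) = 340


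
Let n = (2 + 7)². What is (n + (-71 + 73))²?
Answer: 6889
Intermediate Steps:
n = 81 (n = 9² = 81)
(n + (-71 + 73))² = (81 + (-71 + 73))² = (81 + 2)² = 83² = 6889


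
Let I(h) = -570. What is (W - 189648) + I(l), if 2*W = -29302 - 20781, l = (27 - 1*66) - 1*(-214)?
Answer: -430519/2 ≈ -2.1526e+5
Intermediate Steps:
l = 175 (l = (27 - 66) + 214 = -39 + 214 = 175)
W = -50083/2 (W = (-29302 - 20781)/2 = (½)*(-50083) = -50083/2 ≈ -25042.)
(W - 189648) + I(l) = (-50083/2 - 189648) - 570 = -429379/2 - 570 = -430519/2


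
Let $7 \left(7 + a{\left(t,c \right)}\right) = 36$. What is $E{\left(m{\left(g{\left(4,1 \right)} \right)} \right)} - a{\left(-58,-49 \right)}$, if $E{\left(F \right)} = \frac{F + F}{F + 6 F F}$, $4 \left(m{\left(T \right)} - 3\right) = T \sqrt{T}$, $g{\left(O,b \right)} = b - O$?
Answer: $\frac{3285}{1687} + \frac{36 i \sqrt{3}}{1687} \approx 1.9472 + 0.036961 i$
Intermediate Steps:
$m{\left(T \right)} = 3 + \frac{T^{\frac{3}{2}}}{4}$ ($m{\left(T \right)} = 3 + \frac{T \sqrt{T}}{4} = 3 + \frac{T^{\frac{3}{2}}}{4}$)
$E{\left(F \right)} = \frac{2 F}{F + 6 F^{2}}$
$a{\left(t,c \right)} = - \frac{13}{7}$ ($a{\left(t,c \right)} = -7 + \frac{1}{7} \cdot 36 = -7 + \frac{36}{7} = - \frac{13}{7}$)
$E{\left(m{\left(g{\left(4,1 \right)} \right)} \right)} - a{\left(-58,-49 \right)} = \frac{2}{1 + 6 \left(3 + \frac{\left(1 - 4\right)^{\frac{3}{2}}}{4}\right)} - - \frac{13}{7} = \frac{2}{1 + 6 \left(3 + \frac{\left(1 - 4\right)^{\frac{3}{2}}}{4}\right)} + \frac{13}{7} = \frac{2}{1 + 6 \left(3 + \frac{\left(-3\right)^{\frac{3}{2}}}{4}\right)} + \frac{13}{7} = \frac{2}{1 + 6 \left(3 + \frac{\left(-3\right) i \sqrt{3}}{4}\right)} + \frac{13}{7} = \frac{2}{1 + 6 \left(3 - \frac{3 i \sqrt{3}}{4}\right)} + \frac{13}{7} = \frac{2}{1 + \left(18 - \frac{9 i \sqrt{3}}{2}\right)} + \frac{13}{7} = \frac{2}{19 - \frac{9 i \sqrt{3}}{2}} + \frac{13}{7} = \frac{13}{7} + \frac{2}{19 - \frac{9 i \sqrt{3}}{2}}$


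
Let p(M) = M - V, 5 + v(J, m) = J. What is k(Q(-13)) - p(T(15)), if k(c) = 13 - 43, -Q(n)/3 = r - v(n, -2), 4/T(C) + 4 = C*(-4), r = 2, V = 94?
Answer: 1025/16 ≈ 64.063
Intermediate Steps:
v(J, m) = -5 + J
T(C) = 4/(-4 - 4*C) (T(C) = 4/(-4 + C*(-4)) = 4/(-4 - 4*C))
p(M) = -94 + M (p(M) = M - 1*94 = M - 94 = -94 + M)
Q(n) = -21 + 3*n (Q(n) = -3*(2 - (-5 + n)) = -3*(2 + (5 - n)) = -3*(7 - n) = -21 + 3*n)
k(c) = -30
k(Q(-13)) - p(T(15)) = -30 - (-94 - 1/(1 + 15)) = -30 - (-94 - 1/16) = -30 - 1*(-1505/16) = -30 + 1505/16 = 1025/16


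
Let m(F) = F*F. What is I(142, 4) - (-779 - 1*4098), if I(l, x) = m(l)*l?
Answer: 2868165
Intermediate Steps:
m(F) = F²
I(l, x) = l³ (I(l, x) = l²*l = l³)
I(142, 4) - (-779 - 1*4098) = 142³ - (-779 - 1*4098) = 2863288 - (-779 - 4098) = 2863288 - 1*(-4877) = 2863288 + 4877 = 2868165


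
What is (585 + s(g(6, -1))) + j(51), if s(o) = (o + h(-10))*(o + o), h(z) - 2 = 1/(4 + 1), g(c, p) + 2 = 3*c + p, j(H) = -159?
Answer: 942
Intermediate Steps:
g(c, p) = -2 + p + 3*c (g(c, p) = -2 + (3*c + p) = -2 + (p + 3*c) = -2 + p + 3*c)
h(z) = 11/5 (h(z) = 2 + 1/(4 + 1) = 2 + 1/5 = 2 + ⅕ = 11/5)
s(o) = 2*o*(11/5 + o) (s(o) = (o + 11/5)*(o + o) = (11/5 + o)*(2*o) = 2*o*(11/5 + o))
(585 + s(g(6, -1))) + j(51) = (585 + 2*(-2 - 1 + 3*6)*(11 + 5*(-2 - 1 + 3*6))/5) - 159 = (585 + 2*(-2 - 1 + 18)*(11 + 5*(-2 - 1 + 18))/5) - 159 = (585 + (⅖)*15*(11 + 5*15)) - 159 = (585 + (⅖)*15*(11 + 75)) - 159 = (585 + (⅖)*15*86) - 159 = (585 + 516) - 159 = 1101 - 159 = 942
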